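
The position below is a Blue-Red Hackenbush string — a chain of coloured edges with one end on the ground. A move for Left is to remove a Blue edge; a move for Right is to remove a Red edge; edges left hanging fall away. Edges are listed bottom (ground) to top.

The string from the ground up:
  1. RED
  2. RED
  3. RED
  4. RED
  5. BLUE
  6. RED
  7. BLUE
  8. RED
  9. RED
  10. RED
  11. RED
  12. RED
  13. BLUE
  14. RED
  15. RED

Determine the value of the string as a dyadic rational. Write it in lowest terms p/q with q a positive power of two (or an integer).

-7671/2048

val_1 [R]  L=[—]  R=[0]  so -1
val_2 [RR]  L=[—]  R=[-1; 0]  so -2
val_3 [RRR]  L=[—]  R=[-2; -1; 0]  so -3
val_4 [RRRR]  L=[—]  R=[-3; -2; -1; 0]  so -4
val_5 [RRRRB]  L=[-4]  R=[-3; -2; -1; 0]  so -7/2
val_6 [RRRRBR]  L=[-4]  R=[-7/2; -3; -2; -1; 0]  so -15/4
val_7 [RRRRBRB]  L=[-4; -15/4]  R=[-7/2; -3; -2; -1; 0]  so -29/8
val_8 [RRRRBRBR]  L=[-4; -15/4]  R=[-29/8; -7/2; -3; -2; -1; 0]  so -59/16
val_9 [RRRRBRBRR]  L=[-4; -15/4]  R=[-59/16; -29/8; -7/2; -3; -2; -1; 0]  so -119/32
val_10 [RRRRBRBRRR]  L=[-4; -15/4]  R=[-119/32; -59/16; -29/8; -7/2; -3; -2; -1; 0]  so -239/64
val_11 [RRRRBRBRRRR]  L=[-4; -15/4]  R=[-239/64; -119/32; -59/16; -29/8; -7/2; -3; -2; -1; 0]  so -479/128
val_12 [RRRRBRBRRRRR]  L=[-4; -15/4]  R=[-479/128; -239/64; -119/32; -59/16; -29/8; -7/2; -3; -2; -1; 0]  so -959/256
val_13 [RRRRBRBRRRRRB]  L=[-4; -15/4; -959/256]  R=[-479/128; -239/64; -119/32; -59/16; -29/8; -7/2; -3; -2; -1; 0]  so -1917/512
val_14 [RRRRBRBRRRRRBR]  L=[-4; -15/4; -959/256]  R=[-1917/512; -479/128; -239/64; -119/32; -59/16; -29/8; -7/2; -3; -2; -1; 0]  so -3835/1024
val_15 [RRRRBRBRRRRRBRR]  L=[-4; -15/4; -959/256]  R=[-3835/1024; -1917/512; -479/128; -239/64; -119/32; -59/16; -29/8; -7/2; -3; -2; -1; 0]  so -7671/2048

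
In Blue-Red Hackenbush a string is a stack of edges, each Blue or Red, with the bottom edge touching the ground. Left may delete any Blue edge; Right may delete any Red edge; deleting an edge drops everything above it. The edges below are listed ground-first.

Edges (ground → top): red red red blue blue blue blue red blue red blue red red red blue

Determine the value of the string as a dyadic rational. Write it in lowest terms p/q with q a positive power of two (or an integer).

edge 1 of 15 (red): {  | 0 } = -1
edge 2 of 15 (red): {  | -1,0 } = -2
edge 3 of 15 (red): {  | -2,-1,0 } = -3
edge 4 of 15 (blue): { -3 | -2,-1,0 } = -5/2
edge 5 of 15 (blue): { -3,-5/2 | -2,-1,0 } = -9/4
edge 6 of 15 (blue): { -3,-5/2,-9/4 | -2,-1,0 } = -17/8
edge 7 of 15 (blue): { -3,-5/2,-9/4,-17/8 | -2,-1,0 } = -33/16
edge 8 of 15 (red): { -3,-5/2,-9/4,-17/8 | -33/16,-2,-1,0 } = -67/32
edge 9 of 15 (blue): { -3,-5/2,-9/4,-17/8,-67/32 | -33/16,-2,-1,0 } = -133/64
edge 10 of 15 (red): { -3,-5/2,-9/4,-17/8,-67/32 | -133/64,-33/16,-2,-1,0 } = -267/128
edge 11 of 15 (blue): { -3,-5/2,-9/4,-17/8,-67/32,-267/128 | -133/64,-33/16,-2,-1,0 } = -533/256
edge 12 of 15 (red): { -3,-5/2,-9/4,-17/8,-67/32,-267/128 | -533/256,-133/64,-33/16,-2,-1,0 } = -1067/512
edge 13 of 15 (red): { -3,-5/2,-9/4,-17/8,-67/32,-267/128 | -1067/512,-533/256,-133/64,-33/16,-2,-1,0 } = -2135/1024
edge 14 of 15 (red): { -3,-5/2,-9/4,-17/8,-67/32,-267/128 | -2135/1024,-1067/512,-533/256,-133/64,-33/16,-2,-1,0 } = -4271/2048
edge 15 of 15 (blue): { -3,-5/2,-9/4,-17/8,-67/32,-267/128,-4271/2048 | -2135/1024,-1067/512,-533/256,-133/64,-33/16,-2,-1,0 } = -8541/4096

-8541/4096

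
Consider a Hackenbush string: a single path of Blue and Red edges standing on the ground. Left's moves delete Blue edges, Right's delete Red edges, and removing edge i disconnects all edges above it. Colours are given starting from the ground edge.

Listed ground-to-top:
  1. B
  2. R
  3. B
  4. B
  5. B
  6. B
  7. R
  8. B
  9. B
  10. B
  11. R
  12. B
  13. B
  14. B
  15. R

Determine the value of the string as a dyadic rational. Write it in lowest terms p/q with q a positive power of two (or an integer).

Recurse on prefixes of the 15-edge string B R B B B B R B B B R B B B R:
B: Left { 0 }, Right { (no moves) } — simplest 1
BR: Left { 0 }, Right { 1 } — simplest 1/2
BRB: Left { 0,1/2 }, Right { 1 } — simplest 3/4
BRBB: Left { 0,1/2,3/4 }, Right { 1 } — simplest 7/8
BRBBB: Left { 0,1/2,3/4,7/8 }, Right { 1 } — simplest 15/16
BRBBBB: Left { 0,1/2,3/4,7/8,15/16 }, Right { 1 } — simplest 31/32
BRBBBBR: Left { 0,1/2,3/4,7/8,15/16 }, Right { 31/32,1 } — simplest 61/64
BRBBBBRB: Left { 0,1/2,3/4,7/8,15/16,61/64 }, Right { 31/32,1 } — simplest 123/128
BRBBBBRBB: Left { 0,1/2,3/4,7/8,15/16,61/64,123/128 }, Right { 31/32,1 } — simplest 247/256
BRBBBBRBBB: Left { 0,1/2,3/4,7/8,15/16,61/64,123/128,247/256 }, Right { 31/32,1 } — simplest 495/512
BRBBBBRBBBR: Left { 0,1/2,3/4,7/8,15/16,61/64,123/128,247/256 }, Right { 495/512,31/32,1 } — simplest 989/1024
BRBBBBRBBBRB: Left { 0,1/2,3/4,7/8,15/16,61/64,123/128,247/256,989/1024 }, Right { 495/512,31/32,1 } — simplest 1979/2048
BRBBBBRBBBRBB: Left { 0,1/2,3/4,7/8,15/16,61/64,123/128,247/256,989/1024,1979/2048 }, Right { 495/512,31/32,1 } — simplest 3959/4096
BRBBBBRBBBRBBB: Left { 0,1/2,3/4,7/8,15/16,61/64,123/128,247/256,989/1024,1979/2048,3959/4096 }, Right { 495/512,31/32,1 } — simplest 7919/8192
BRBBBBRBBBRBBBR: Left { 0,1/2,3/4,7/8,15/16,61/64,123/128,247/256,989/1024,1979/2048,3959/4096 }, Right { 7919/8192,495/512,31/32,1 } — simplest 15837/16384

15837/16384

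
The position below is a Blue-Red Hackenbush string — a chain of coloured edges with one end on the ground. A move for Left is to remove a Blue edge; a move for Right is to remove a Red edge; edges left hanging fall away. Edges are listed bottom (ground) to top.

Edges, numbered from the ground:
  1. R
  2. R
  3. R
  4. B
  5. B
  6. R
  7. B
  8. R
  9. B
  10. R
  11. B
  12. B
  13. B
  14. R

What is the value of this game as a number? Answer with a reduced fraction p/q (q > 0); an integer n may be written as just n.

Recurse on prefixes of the 14-edge string R R R B B R B R B R B B B R:
R: Left { — }, Right { 0 } → simplest -1
RR: Left { — }, Right { -1 0 } → simplest -2
RRR: Left { — }, Right { -2 -1 0 } → simplest -3
RRRB: Left { -3 }, Right { -2 -1 0 } → simplest -5/2
RRRBB: Left { -3 -5/2 }, Right { -2 -1 0 } → simplest -9/4
RRRBBR: Left { -3 -5/2 }, Right { -9/4 -2 -1 0 } → simplest -19/8
RRRBBRB: Left { -3 -5/2 -19/8 }, Right { -9/4 -2 -1 0 } → simplest -37/16
RRRBBRBR: Left { -3 -5/2 -19/8 }, Right { -37/16 -9/4 -2 -1 0 } → simplest -75/32
RRRBBRBRB: Left { -3 -5/2 -19/8 -75/32 }, Right { -37/16 -9/4 -2 -1 0 } → simplest -149/64
RRRBBRBRBR: Left { -3 -5/2 -19/8 -75/32 }, Right { -149/64 -37/16 -9/4 -2 -1 0 } → simplest -299/128
RRRBBRBRBRB: Left { -3 -5/2 -19/8 -75/32 -299/128 }, Right { -149/64 -37/16 -9/4 -2 -1 0 } → simplest -597/256
RRRBBRBRBRBB: Left { -3 -5/2 -19/8 -75/32 -299/128 -597/256 }, Right { -149/64 -37/16 -9/4 -2 -1 0 } → simplest -1193/512
RRRBBRBRBRBBB: Left { -3 -5/2 -19/8 -75/32 -299/128 -597/256 -1193/512 }, Right { -149/64 -37/16 -9/4 -2 -1 0 } → simplest -2385/1024
RRRBBRBRBRBBBR: Left { -3 -5/2 -19/8 -75/32 -299/128 -597/256 -1193/512 }, Right { -2385/1024 -149/64 -37/16 -9/4 -2 -1 0 } → simplest -4771/2048

-4771/2048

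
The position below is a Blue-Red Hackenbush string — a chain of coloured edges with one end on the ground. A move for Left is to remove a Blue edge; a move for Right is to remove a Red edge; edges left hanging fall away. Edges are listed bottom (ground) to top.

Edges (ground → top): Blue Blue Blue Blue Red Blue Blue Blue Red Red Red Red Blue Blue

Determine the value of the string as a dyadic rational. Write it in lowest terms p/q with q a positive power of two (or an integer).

3975/1024

step 1: add Blue to get B; options L={ 0 } R={ (no moves) } ⇒ 1
step 2: add Blue to get BB; options L={ 0, 1 } R={ (no moves) } ⇒ 2
step 3: add Blue to get BBB; options L={ 0, 1, 2 } R={ (no moves) } ⇒ 3
step 4: add Blue to get BBBB; options L={ 0, 1, 2, 3 } R={ (no moves) } ⇒ 4
step 5: add Red to get BBBBR; options L={ 0, 1, 2, 3 } R={ 4 } ⇒ 7/2
step 6: add Blue to get BBBBRB; options L={ 0, 1, 2, 3, 7/2 } R={ 4 } ⇒ 15/4
step 7: add Blue to get BBBBRBB; options L={ 0, 1, 2, 3, 7/2, 15/4 } R={ 4 } ⇒ 31/8
step 8: add Blue to get BBBBRBBB; options L={ 0, 1, 2, 3, 7/2, 15/4, 31/8 } R={ 4 } ⇒ 63/16
step 9: add Red to get BBBBRBBBR; options L={ 0, 1, 2, 3, 7/2, 15/4, 31/8 } R={ 63/16, 4 } ⇒ 125/32
step 10: add Red to get BBBBRBBBRR; options L={ 0, 1, 2, 3, 7/2, 15/4, 31/8 } R={ 125/32, 63/16, 4 } ⇒ 249/64
step 11: add Red to get BBBBRBBBRRR; options L={ 0, 1, 2, 3, 7/2, 15/4, 31/8 } R={ 249/64, 125/32, 63/16, 4 } ⇒ 497/128
step 12: add Red to get BBBBRBBBRRRR; options L={ 0, 1, 2, 3, 7/2, 15/4, 31/8 } R={ 497/128, 249/64, 125/32, 63/16, 4 } ⇒ 993/256
step 13: add Blue to get BBBBRBBBRRRRB; options L={ 0, 1, 2, 3, 7/2, 15/4, 31/8, 993/256 } R={ 497/128, 249/64, 125/32, 63/16, 4 } ⇒ 1987/512
step 14: add Blue to get BBBBRBBBRRRRBB; options L={ 0, 1, 2, 3, 7/2, 15/4, 31/8, 993/256, 1987/512 } R={ 497/128, 249/64, 125/32, 63/16, 4 } ⇒ 3975/1024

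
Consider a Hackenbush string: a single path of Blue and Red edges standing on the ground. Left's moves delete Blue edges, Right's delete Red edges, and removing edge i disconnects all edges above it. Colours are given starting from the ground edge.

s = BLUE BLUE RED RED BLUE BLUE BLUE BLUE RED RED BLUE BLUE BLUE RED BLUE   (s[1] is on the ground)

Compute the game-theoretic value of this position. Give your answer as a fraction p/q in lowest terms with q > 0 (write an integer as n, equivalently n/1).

12091/8192

Build g(s[:k]) for k = 1..15, string s = BLUE BLUE RED RED BLUE BLUE BLUE BLUE RED RED BLUE BLUE BLUE RED BLUE.
g_1 [B]  L=[0]  R=[·]  ⇒ 1
g_2 [BB]  L=[0,1]  R=[·]  ⇒ 2
g_3 [BBR]  L=[0,1]  R=[2]  ⇒ 3/2
g_4 [BBRR]  L=[0,1]  R=[3/2,2]  ⇒ 5/4
g_5 [BBRRB]  L=[0,1,5/4]  R=[3/2,2]  ⇒ 11/8
g_6 [BBRRBB]  L=[0,1,5/4,11/8]  R=[3/2,2]  ⇒ 23/16
g_7 [BBRRBBB]  L=[0,1,5/4,11/8,23/16]  R=[3/2,2]  ⇒ 47/32
g_8 [BBRRBBBB]  L=[0,1,5/4,11/8,23/16,47/32]  R=[3/2,2]  ⇒ 95/64
g_9 [BBRRBBBBR]  L=[0,1,5/4,11/8,23/16,47/32]  R=[95/64,3/2,2]  ⇒ 189/128
g_10 [BBRRBBBBRR]  L=[0,1,5/4,11/8,23/16,47/32]  R=[189/128,95/64,3/2,2]  ⇒ 377/256
g_11 [BBRRBBBBRRB]  L=[0,1,5/4,11/8,23/16,47/32,377/256]  R=[189/128,95/64,3/2,2]  ⇒ 755/512
g_12 [BBRRBBBBRRBB]  L=[0,1,5/4,11/8,23/16,47/32,377/256,755/512]  R=[189/128,95/64,3/2,2]  ⇒ 1511/1024
g_13 [BBRRBBBBRRBBB]  L=[0,1,5/4,11/8,23/16,47/32,377/256,755/512,1511/1024]  R=[189/128,95/64,3/2,2]  ⇒ 3023/2048
g_14 [BBRRBBBBRRBBBR]  L=[0,1,5/4,11/8,23/16,47/32,377/256,755/512,1511/1024]  R=[3023/2048,189/128,95/64,3/2,2]  ⇒ 6045/4096
g_15 [BBRRBBBBRRBBBRB]  L=[0,1,5/4,11/8,23/16,47/32,377/256,755/512,1511/1024,6045/4096]  R=[3023/2048,189/128,95/64,3/2,2]  ⇒ 12091/8192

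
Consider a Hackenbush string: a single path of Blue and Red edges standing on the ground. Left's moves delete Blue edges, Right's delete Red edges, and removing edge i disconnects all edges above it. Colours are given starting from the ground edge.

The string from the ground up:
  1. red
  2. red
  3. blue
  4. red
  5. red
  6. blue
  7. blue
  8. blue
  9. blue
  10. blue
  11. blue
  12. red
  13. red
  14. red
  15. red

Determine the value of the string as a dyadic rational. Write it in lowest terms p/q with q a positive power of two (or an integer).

r: Left {  }, Right { 0 } = simplest -1
rr: Left {  }, Right { -1 0 } = simplest -2
rrb: Left { -2 }, Right { -1 0 } = simplest -3/2
rrbr: Left { -2 }, Right { -3/2 -1 0 } = simplest -7/4
rrbrr: Left { -2 }, Right { -7/4 -3/2 -1 0 } = simplest -15/8
rrbrrb: Left { -2 -15/8 }, Right { -7/4 -3/2 -1 0 } = simplest -29/16
rrbrrbb: Left { -2 -15/8 -29/16 }, Right { -7/4 -3/2 -1 0 } = simplest -57/32
rrbrrbbb: Left { -2 -15/8 -29/16 -57/32 }, Right { -7/4 -3/2 -1 0 } = simplest -113/64
rrbrrbbbb: Left { -2 -15/8 -29/16 -57/32 -113/64 }, Right { -7/4 -3/2 -1 0 } = simplest -225/128
rrbrrbbbbb: Left { -2 -15/8 -29/16 -57/32 -113/64 -225/128 }, Right { -7/4 -3/2 -1 0 } = simplest -449/256
rrbrrbbbbbb: Left { -2 -15/8 -29/16 -57/32 -113/64 -225/128 -449/256 }, Right { -7/4 -3/2 -1 0 } = simplest -897/512
rrbrrbbbbbbr: Left { -2 -15/8 -29/16 -57/32 -113/64 -225/128 -449/256 }, Right { -897/512 -7/4 -3/2 -1 0 } = simplest -1795/1024
rrbrrbbbbbbrr: Left { -2 -15/8 -29/16 -57/32 -113/64 -225/128 -449/256 }, Right { -1795/1024 -897/512 -7/4 -3/2 -1 0 } = simplest -3591/2048
rrbrrbbbbbbrrr: Left { -2 -15/8 -29/16 -57/32 -113/64 -225/128 -449/256 }, Right { -3591/2048 -1795/1024 -897/512 -7/4 -3/2 -1 0 } = simplest -7183/4096
rrbrrbbbbbbrrrr: Left { -2 -15/8 -29/16 -57/32 -113/64 -225/128 -449/256 }, Right { -7183/4096 -3591/2048 -1795/1024 -897/512 -7/4 -3/2 -1 0 } = simplest -14367/8192

-14367/8192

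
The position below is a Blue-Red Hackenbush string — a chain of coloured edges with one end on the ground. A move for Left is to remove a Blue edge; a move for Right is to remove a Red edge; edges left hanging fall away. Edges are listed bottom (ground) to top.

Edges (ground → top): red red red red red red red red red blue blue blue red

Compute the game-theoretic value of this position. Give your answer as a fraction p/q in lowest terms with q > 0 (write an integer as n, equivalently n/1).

Recurse on prefixes of the 13-edge string red red red red red red red red red blue blue blue red:
val_1 [r]  L=[]  R=[0]  ⇒ -1
val_2 [rr]  L=[]  R=[-1,0]  ⇒ -2
val_3 [rrr]  L=[]  R=[-2,-1,0]  ⇒ -3
val_4 [rrrr]  L=[]  R=[-3,-2,-1,0]  ⇒ -4
val_5 [rrrrr]  L=[]  R=[-4,-3,-2,-1,0]  ⇒ -5
val_6 [rrrrrr]  L=[]  R=[-5,-4,-3,-2,-1,0]  ⇒ -6
val_7 [rrrrrrr]  L=[]  R=[-6,-5,-4,-3,-2,-1,0]  ⇒ -7
val_8 [rrrrrrrr]  L=[]  R=[-7,-6,-5,-4,-3,-2,-1,0]  ⇒ -8
val_9 [rrrrrrrrr]  L=[]  R=[-8,-7,-6,-5,-4,-3,-2,-1,0]  ⇒ -9
val_10 [rrrrrrrrrb]  L=[-9]  R=[-8,-7,-6,-5,-4,-3,-2,-1,0]  ⇒ -17/2
val_11 [rrrrrrrrrbb]  L=[-9,-17/2]  R=[-8,-7,-6,-5,-4,-3,-2,-1,0]  ⇒ -33/4
val_12 [rrrrrrrrrbbb]  L=[-9,-17/2,-33/4]  R=[-8,-7,-6,-5,-4,-3,-2,-1,0]  ⇒ -65/8
val_13 [rrrrrrrrrbbbr]  L=[-9,-17/2,-33/4]  R=[-65/8,-8,-7,-6,-5,-4,-3,-2,-1,0]  ⇒ -131/16

-131/16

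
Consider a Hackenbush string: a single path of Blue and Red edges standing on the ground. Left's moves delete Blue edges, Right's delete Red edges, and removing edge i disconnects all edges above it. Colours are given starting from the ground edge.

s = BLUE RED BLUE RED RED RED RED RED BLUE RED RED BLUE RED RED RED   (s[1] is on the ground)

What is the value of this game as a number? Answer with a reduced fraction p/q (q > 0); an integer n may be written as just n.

Build g(s[:k]) for k = 1..15, string s = BLUE RED BLUE RED RED RED RED RED BLUE RED RED BLUE RED RED RED.
edge 1 of 15 (BLUE): { 0 | — } gives 1
edge 2 of 15 (RED): { 0 | 1 } gives 1/2
edge 3 of 15 (BLUE): { 0 1/2 | 1 } gives 3/4
edge 4 of 15 (RED): { 0 1/2 | 3/4 1 } gives 5/8
edge 5 of 15 (RED): { 0 1/2 | 5/8 3/4 1 } gives 9/16
edge 6 of 15 (RED): { 0 1/2 | 9/16 5/8 3/4 1 } gives 17/32
edge 7 of 15 (RED): { 0 1/2 | 17/32 9/16 5/8 3/4 1 } gives 33/64
edge 8 of 15 (RED): { 0 1/2 | 33/64 17/32 9/16 5/8 3/4 1 } gives 65/128
edge 9 of 15 (BLUE): { 0 1/2 65/128 | 33/64 17/32 9/16 5/8 3/4 1 } gives 131/256
edge 10 of 15 (RED): { 0 1/2 65/128 | 131/256 33/64 17/32 9/16 5/8 3/4 1 } gives 261/512
edge 11 of 15 (RED): { 0 1/2 65/128 | 261/512 131/256 33/64 17/32 9/16 5/8 3/4 1 } gives 521/1024
edge 12 of 15 (BLUE): { 0 1/2 65/128 521/1024 | 261/512 131/256 33/64 17/32 9/16 5/8 3/4 1 } gives 1043/2048
edge 13 of 15 (RED): { 0 1/2 65/128 521/1024 | 1043/2048 261/512 131/256 33/64 17/32 9/16 5/8 3/4 1 } gives 2085/4096
edge 14 of 15 (RED): { 0 1/2 65/128 521/1024 | 2085/4096 1043/2048 261/512 131/256 33/64 17/32 9/16 5/8 3/4 1 } gives 4169/8192
edge 15 of 15 (RED): { 0 1/2 65/128 521/1024 | 4169/8192 2085/4096 1043/2048 261/512 131/256 33/64 17/32 9/16 5/8 3/4 1 } gives 8337/16384

8337/16384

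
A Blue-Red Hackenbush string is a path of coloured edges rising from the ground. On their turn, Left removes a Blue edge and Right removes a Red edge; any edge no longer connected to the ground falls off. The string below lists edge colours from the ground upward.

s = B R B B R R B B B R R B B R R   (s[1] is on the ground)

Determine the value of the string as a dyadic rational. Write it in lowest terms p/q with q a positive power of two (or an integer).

Prefix values for B R B B R R B B B R R B B R R via {L|R} + simplicity:
val_1 [B]  L=[0]  R=[(no moves)]  -> 1
val_2 [BR]  L=[0]  R=[1]  -> 1/2
val_3 [BRB]  L=[0 1/2]  R=[1]  -> 3/4
val_4 [BRBB]  L=[0 1/2 3/4]  R=[1]  -> 7/8
val_5 [BRBBR]  L=[0 1/2 3/4]  R=[7/8 1]  -> 13/16
val_6 [BRBBRR]  L=[0 1/2 3/4]  R=[13/16 7/8 1]  -> 25/32
val_7 [BRBBRRB]  L=[0 1/2 3/4 25/32]  R=[13/16 7/8 1]  -> 51/64
val_8 [BRBBRRBB]  L=[0 1/2 3/4 25/32 51/64]  R=[13/16 7/8 1]  -> 103/128
val_9 [BRBBRRBBB]  L=[0 1/2 3/4 25/32 51/64 103/128]  R=[13/16 7/8 1]  -> 207/256
val_10 [BRBBRRBBBR]  L=[0 1/2 3/4 25/32 51/64 103/128]  R=[207/256 13/16 7/8 1]  -> 413/512
val_11 [BRBBRRBBBRR]  L=[0 1/2 3/4 25/32 51/64 103/128]  R=[413/512 207/256 13/16 7/8 1]  -> 825/1024
val_12 [BRBBRRBBBRRB]  L=[0 1/2 3/4 25/32 51/64 103/128 825/1024]  R=[413/512 207/256 13/16 7/8 1]  -> 1651/2048
val_13 [BRBBRRBBBRRBB]  L=[0 1/2 3/4 25/32 51/64 103/128 825/1024 1651/2048]  R=[413/512 207/256 13/16 7/8 1]  -> 3303/4096
val_14 [BRBBRRBBBRRBBR]  L=[0 1/2 3/4 25/32 51/64 103/128 825/1024 1651/2048]  R=[3303/4096 413/512 207/256 13/16 7/8 1]  -> 6605/8192
val_15 [BRBBRRBBBRRBBRR]  L=[0 1/2 3/4 25/32 51/64 103/128 825/1024 1651/2048]  R=[6605/8192 3303/4096 413/512 207/256 13/16 7/8 1]  -> 13209/16384

13209/16384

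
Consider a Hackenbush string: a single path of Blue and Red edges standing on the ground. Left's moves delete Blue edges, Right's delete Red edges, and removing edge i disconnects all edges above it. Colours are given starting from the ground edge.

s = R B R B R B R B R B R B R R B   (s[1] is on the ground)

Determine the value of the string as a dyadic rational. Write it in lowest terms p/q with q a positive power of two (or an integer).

edge 1 of 15 (R): { · | 0 } ⇒ -1
edge 2 of 15 (B): { -1 | 0 } ⇒ -1/2
edge 3 of 15 (R): { -1 | -1/2 0 } ⇒ -3/4
edge 4 of 15 (B): { -1 -3/4 | -1/2 0 } ⇒ -5/8
edge 5 of 15 (R): { -1 -3/4 | -5/8 -1/2 0 } ⇒ -11/16
edge 6 of 15 (B): { -1 -3/4 -11/16 | -5/8 -1/2 0 } ⇒ -21/32
edge 7 of 15 (R): { -1 -3/4 -11/16 | -21/32 -5/8 -1/2 0 } ⇒ -43/64
edge 8 of 15 (B): { -1 -3/4 -11/16 -43/64 | -21/32 -5/8 -1/2 0 } ⇒ -85/128
edge 9 of 15 (R): { -1 -3/4 -11/16 -43/64 | -85/128 -21/32 -5/8 -1/2 0 } ⇒ -171/256
edge 10 of 15 (B): { -1 -3/4 -11/16 -43/64 -171/256 | -85/128 -21/32 -5/8 -1/2 0 } ⇒ -341/512
edge 11 of 15 (R): { -1 -3/4 -11/16 -43/64 -171/256 | -341/512 -85/128 -21/32 -5/8 -1/2 0 } ⇒ -683/1024
edge 12 of 15 (B): { -1 -3/4 -11/16 -43/64 -171/256 -683/1024 | -341/512 -85/128 -21/32 -5/8 -1/2 0 } ⇒ -1365/2048
edge 13 of 15 (R): { -1 -3/4 -11/16 -43/64 -171/256 -683/1024 | -1365/2048 -341/512 -85/128 -21/32 -5/8 -1/2 0 } ⇒ -2731/4096
edge 14 of 15 (R): { -1 -3/4 -11/16 -43/64 -171/256 -683/1024 | -2731/4096 -1365/2048 -341/512 -85/128 -21/32 -5/8 -1/2 0 } ⇒ -5463/8192
edge 15 of 15 (B): { -1 -3/4 -11/16 -43/64 -171/256 -683/1024 -5463/8192 | -2731/4096 -1365/2048 -341/512 -85/128 -21/32 -5/8 -1/2 0 } ⇒ -10925/16384

-10925/16384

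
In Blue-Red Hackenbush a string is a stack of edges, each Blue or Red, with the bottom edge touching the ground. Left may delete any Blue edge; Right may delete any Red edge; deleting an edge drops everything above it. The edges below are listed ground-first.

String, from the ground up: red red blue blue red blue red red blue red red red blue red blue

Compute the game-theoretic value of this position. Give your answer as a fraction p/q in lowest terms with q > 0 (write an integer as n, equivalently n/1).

-11125/8192

Recurse on prefixes of the 15-edge string red red blue blue red blue red red blue red red red blue red blue:
r: Left { — }, Right { 0 } => simplest -1
rr: Left { — }, Right { -1,0 } => simplest -2
rrb: Left { -2 }, Right { -1,0 } => simplest -3/2
rrbb: Left { -2,-3/2 }, Right { -1,0 } => simplest -5/4
rrbbr: Left { -2,-3/2 }, Right { -5/4,-1,0 } => simplest -11/8
rrbbrb: Left { -2,-3/2,-11/8 }, Right { -5/4,-1,0 } => simplest -21/16
rrbbrbr: Left { -2,-3/2,-11/8 }, Right { -21/16,-5/4,-1,0 } => simplest -43/32
rrbbrbrr: Left { -2,-3/2,-11/8 }, Right { -43/32,-21/16,-5/4,-1,0 } => simplest -87/64
rrbbrbrrb: Left { -2,-3/2,-11/8,-87/64 }, Right { -43/32,-21/16,-5/4,-1,0 } => simplest -173/128
rrbbrbrrbr: Left { -2,-3/2,-11/8,-87/64 }, Right { -173/128,-43/32,-21/16,-5/4,-1,0 } => simplest -347/256
rrbbrbrrbrr: Left { -2,-3/2,-11/8,-87/64 }, Right { -347/256,-173/128,-43/32,-21/16,-5/4,-1,0 } => simplest -695/512
rrbbrbrrbrrr: Left { -2,-3/2,-11/8,-87/64 }, Right { -695/512,-347/256,-173/128,-43/32,-21/16,-5/4,-1,0 } => simplest -1391/1024
rrbbrbrrbrrrb: Left { -2,-3/2,-11/8,-87/64,-1391/1024 }, Right { -695/512,-347/256,-173/128,-43/32,-21/16,-5/4,-1,0 } => simplest -2781/2048
rrbbrbrrbrrrbr: Left { -2,-3/2,-11/8,-87/64,-1391/1024 }, Right { -2781/2048,-695/512,-347/256,-173/128,-43/32,-21/16,-5/4,-1,0 } => simplest -5563/4096
rrbbrbrrbrrrbrb: Left { -2,-3/2,-11/8,-87/64,-1391/1024,-5563/4096 }, Right { -2781/2048,-695/512,-347/256,-173/128,-43/32,-21/16,-5/4,-1,0 } => simplest -11125/8192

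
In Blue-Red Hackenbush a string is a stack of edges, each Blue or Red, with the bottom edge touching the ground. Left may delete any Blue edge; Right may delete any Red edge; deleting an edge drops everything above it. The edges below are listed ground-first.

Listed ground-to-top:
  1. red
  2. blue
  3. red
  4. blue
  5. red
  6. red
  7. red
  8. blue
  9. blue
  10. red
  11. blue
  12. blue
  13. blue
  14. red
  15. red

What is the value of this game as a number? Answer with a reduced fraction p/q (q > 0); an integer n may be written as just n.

-11847/16384

v(r) = { ∅ | 0 } so -1
v(rb) = { -1 | 0 } so -1/2
v(rbr) = { -1 | -1/2 0 } so -3/4
v(rbrb) = { -1 -3/4 | -1/2 0 } so -5/8
v(rbrbr) = { -1 -3/4 | -5/8 -1/2 0 } so -11/16
v(rbrbrr) = { -1 -3/4 | -11/16 -5/8 -1/2 0 } so -23/32
v(rbrbrrr) = { -1 -3/4 | -23/32 -11/16 -5/8 -1/2 0 } so -47/64
v(rbrbrrrb) = { -1 -3/4 -47/64 | -23/32 -11/16 -5/8 -1/2 0 } so -93/128
v(rbrbrrrbb) = { -1 -3/4 -47/64 -93/128 | -23/32 -11/16 -5/8 -1/2 0 } so -185/256
v(rbrbrrrbbr) = { -1 -3/4 -47/64 -93/128 | -185/256 -23/32 -11/16 -5/8 -1/2 0 } so -371/512
v(rbrbrrrbbrb) = { -1 -3/4 -47/64 -93/128 -371/512 | -185/256 -23/32 -11/16 -5/8 -1/2 0 } so -741/1024
v(rbrbrrrbbrbb) = { -1 -3/4 -47/64 -93/128 -371/512 -741/1024 | -185/256 -23/32 -11/16 -5/8 -1/2 0 } so -1481/2048
v(rbrbrrrbbrbbb) = { -1 -3/4 -47/64 -93/128 -371/512 -741/1024 -1481/2048 | -185/256 -23/32 -11/16 -5/8 -1/2 0 } so -2961/4096
v(rbrbrrrbbrbbbr) = { -1 -3/4 -47/64 -93/128 -371/512 -741/1024 -1481/2048 | -2961/4096 -185/256 -23/32 -11/16 -5/8 -1/2 0 } so -5923/8192
v(rbrbrrrbbrbbbrr) = { -1 -3/4 -47/64 -93/128 -371/512 -741/1024 -1481/2048 | -5923/8192 -2961/4096 -185/256 -23/32 -11/16 -5/8 -1/2 0 } so -11847/16384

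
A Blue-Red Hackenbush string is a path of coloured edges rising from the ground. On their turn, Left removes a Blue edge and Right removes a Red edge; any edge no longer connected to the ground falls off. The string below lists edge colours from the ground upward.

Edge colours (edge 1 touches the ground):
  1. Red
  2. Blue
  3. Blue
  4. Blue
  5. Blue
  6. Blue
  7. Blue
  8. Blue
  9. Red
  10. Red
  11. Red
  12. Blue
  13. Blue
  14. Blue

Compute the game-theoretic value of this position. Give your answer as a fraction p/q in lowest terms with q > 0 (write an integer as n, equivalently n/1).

-113/8192

Prefix values for Red Blue Blue Blue Blue Blue Blue Blue Red Red Red Blue Blue Blue via {L|R} + simplicity:
R: Left { ∅ }, Right { 0 } — simplest -1
RB: Left { -1 }, Right { 0 } — simplest -1/2
RBB: Left { -1, -1/2 }, Right { 0 } — simplest -1/4
RBBB: Left { -1, -1/2, -1/4 }, Right { 0 } — simplest -1/8
RBBBB: Left { -1, -1/2, -1/4, -1/8 }, Right { 0 } — simplest -1/16
RBBBBB: Left { -1, -1/2, -1/4, -1/8, -1/16 }, Right { 0 } — simplest -1/32
RBBBBBB: Left { -1, -1/2, -1/4, -1/8, -1/16, -1/32 }, Right { 0 } — simplest -1/64
RBBBBBBB: Left { -1, -1/2, -1/4, -1/8, -1/16, -1/32, -1/64 }, Right { 0 } — simplest -1/128
RBBBBBBBR: Left { -1, -1/2, -1/4, -1/8, -1/16, -1/32, -1/64 }, Right { -1/128, 0 } — simplest -3/256
RBBBBBBBRR: Left { -1, -1/2, -1/4, -1/8, -1/16, -1/32, -1/64 }, Right { -3/256, -1/128, 0 } — simplest -7/512
RBBBBBBBRRR: Left { -1, -1/2, -1/4, -1/8, -1/16, -1/32, -1/64 }, Right { -7/512, -3/256, -1/128, 0 } — simplest -15/1024
RBBBBBBBRRRB: Left { -1, -1/2, -1/4, -1/8, -1/16, -1/32, -1/64, -15/1024 }, Right { -7/512, -3/256, -1/128, 0 } — simplest -29/2048
RBBBBBBBRRRBB: Left { -1, -1/2, -1/4, -1/8, -1/16, -1/32, -1/64, -15/1024, -29/2048 }, Right { -7/512, -3/256, -1/128, 0 } — simplest -57/4096
RBBBBBBBRRRBBB: Left { -1, -1/2, -1/4, -1/8, -1/16, -1/32, -1/64, -15/1024, -29/2048, -57/4096 }, Right { -7/512, -3/256, -1/128, 0 } — simplest -113/8192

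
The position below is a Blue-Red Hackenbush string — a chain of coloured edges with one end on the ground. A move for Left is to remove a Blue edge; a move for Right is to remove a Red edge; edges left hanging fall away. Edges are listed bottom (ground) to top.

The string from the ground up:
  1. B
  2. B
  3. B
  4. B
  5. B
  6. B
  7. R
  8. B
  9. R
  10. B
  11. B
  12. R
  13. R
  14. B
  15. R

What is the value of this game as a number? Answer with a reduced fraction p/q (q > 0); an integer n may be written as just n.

Prefix values for B B B B B B R B R B B R R B R via {L|R} + simplicity:
v_1 [B]  L=[0]  R=[none]  -> 1
v_2 [BB]  L=[0,1]  R=[none]  -> 2
v_3 [BBB]  L=[0,1,2]  R=[none]  -> 3
v_4 [BBBB]  L=[0,1,2,3]  R=[none]  -> 4
v_5 [BBBBB]  L=[0,1,2,3,4]  R=[none]  -> 5
v_6 [BBBBBB]  L=[0,1,2,3,4,5]  R=[none]  -> 6
v_7 [BBBBBBR]  L=[0,1,2,3,4,5]  R=[6]  -> 11/2
v_8 [BBBBBBRB]  L=[0,1,2,3,4,5,11/2]  R=[6]  -> 23/4
v_9 [BBBBBBRBR]  L=[0,1,2,3,4,5,11/2]  R=[23/4,6]  -> 45/8
v_10 [BBBBBBRBRB]  L=[0,1,2,3,4,5,11/2,45/8]  R=[23/4,6]  -> 91/16
v_11 [BBBBBBRBRBB]  L=[0,1,2,3,4,5,11/2,45/8,91/16]  R=[23/4,6]  -> 183/32
v_12 [BBBBBBRBRBBR]  L=[0,1,2,3,4,5,11/2,45/8,91/16]  R=[183/32,23/4,6]  -> 365/64
v_13 [BBBBBBRBRBBRR]  L=[0,1,2,3,4,5,11/2,45/8,91/16]  R=[365/64,183/32,23/4,6]  -> 729/128
v_14 [BBBBBBRBRBBRRB]  L=[0,1,2,3,4,5,11/2,45/8,91/16,729/128]  R=[365/64,183/32,23/4,6]  -> 1459/256
v_15 [BBBBBBRBRBBRRBR]  L=[0,1,2,3,4,5,11/2,45/8,91/16,729/128]  R=[1459/256,365/64,183/32,23/4,6]  -> 2917/512

2917/512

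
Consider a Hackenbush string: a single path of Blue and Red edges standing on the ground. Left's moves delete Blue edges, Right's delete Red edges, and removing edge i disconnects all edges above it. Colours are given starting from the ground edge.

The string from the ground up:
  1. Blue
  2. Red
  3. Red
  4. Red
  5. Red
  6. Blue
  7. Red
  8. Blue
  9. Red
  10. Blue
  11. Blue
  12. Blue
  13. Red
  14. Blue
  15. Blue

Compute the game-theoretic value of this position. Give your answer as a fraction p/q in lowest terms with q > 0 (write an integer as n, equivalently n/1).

Prefix values for Blue Red Red Red Red Blue Red Blue Red Blue Blue Blue Red Blue Blue via {L|R} + simplicity:
value(B) = { 0 | none } = 1
value(BR) = { 0 | 1 } = 1/2
value(BRR) = { 0 | 1/2 1 } = 1/4
value(BRRR) = { 0 | 1/4 1/2 1 } = 1/8
value(BRRRR) = { 0 | 1/8 1/4 1/2 1 } = 1/16
value(BRRRRB) = { 0 1/16 | 1/8 1/4 1/2 1 } = 3/32
value(BRRRRBR) = { 0 1/16 | 3/32 1/8 1/4 1/2 1 } = 5/64
value(BRRRRBRB) = { 0 1/16 5/64 | 3/32 1/8 1/4 1/2 1 } = 11/128
value(BRRRRBRBR) = { 0 1/16 5/64 | 11/128 3/32 1/8 1/4 1/2 1 } = 21/256
value(BRRRRBRBRB) = { 0 1/16 5/64 21/256 | 11/128 3/32 1/8 1/4 1/2 1 } = 43/512
value(BRRRRBRBRBB) = { 0 1/16 5/64 21/256 43/512 | 11/128 3/32 1/8 1/4 1/2 1 } = 87/1024
value(BRRRRBRBRBBB) = { 0 1/16 5/64 21/256 43/512 87/1024 | 11/128 3/32 1/8 1/4 1/2 1 } = 175/2048
value(BRRRRBRBRBBBR) = { 0 1/16 5/64 21/256 43/512 87/1024 | 175/2048 11/128 3/32 1/8 1/4 1/2 1 } = 349/4096
value(BRRRRBRBRBBBRB) = { 0 1/16 5/64 21/256 43/512 87/1024 349/4096 | 175/2048 11/128 3/32 1/8 1/4 1/2 1 } = 699/8192
value(BRRRRBRBRBBBRBB) = { 0 1/16 5/64 21/256 43/512 87/1024 349/4096 699/8192 | 175/2048 11/128 3/32 1/8 1/4 1/2 1 } = 1399/16384

1399/16384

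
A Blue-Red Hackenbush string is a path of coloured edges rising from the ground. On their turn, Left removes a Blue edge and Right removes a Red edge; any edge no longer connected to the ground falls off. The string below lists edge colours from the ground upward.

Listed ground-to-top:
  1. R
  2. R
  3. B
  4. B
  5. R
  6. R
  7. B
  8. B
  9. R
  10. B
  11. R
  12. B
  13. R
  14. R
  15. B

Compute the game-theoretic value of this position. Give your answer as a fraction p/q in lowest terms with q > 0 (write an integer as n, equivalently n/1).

-11437/8192

g(R) = { none | 0 } => -1
g(RR) = { none | -1, 0 } => -2
g(RRB) = { -2 | -1, 0 } => -3/2
g(RRBB) = { -2, -3/2 | -1, 0 } => -5/4
g(RRBBR) = { -2, -3/2 | -5/4, -1, 0 } => -11/8
g(RRBBRR) = { -2, -3/2 | -11/8, -5/4, -1, 0 } => -23/16
g(RRBBRRB) = { -2, -3/2, -23/16 | -11/8, -5/4, -1, 0 } => -45/32
g(RRBBRRBB) = { -2, -3/2, -23/16, -45/32 | -11/8, -5/4, -1, 0 } => -89/64
g(RRBBRRBBR) = { -2, -3/2, -23/16, -45/32 | -89/64, -11/8, -5/4, -1, 0 } => -179/128
g(RRBBRRBBRB) = { -2, -3/2, -23/16, -45/32, -179/128 | -89/64, -11/8, -5/4, -1, 0 } => -357/256
g(RRBBRRBBRBR) = { -2, -3/2, -23/16, -45/32, -179/128 | -357/256, -89/64, -11/8, -5/4, -1, 0 } => -715/512
g(RRBBRRBBRBRB) = { -2, -3/2, -23/16, -45/32, -179/128, -715/512 | -357/256, -89/64, -11/8, -5/4, -1, 0 } => -1429/1024
g(RRBBRRBBRBRBR) = { -2, -3/2, -23/16, -45/32, -179/128, -715/512 | -1429/1024, -357/256, -89/64, -11/8, -5/4, -1, 0 } => -2859/2048
g(RRBBRRBBRBRBRR) = { -2, -3/2, -23/16, -45/32, -179/128, -715/512 | -2859/2048, -1429/1024, -357/256, -89/64, -11/8, -5/4, -1, 0 } => -5719/4096
g(RRBBRRBBRBRBRRB) = { -2, -3/2, -23/16, -45/32, -179/128, -715/512, -5719/4096 | -2859/2048, -1429/1024, -357/256, -89/64, -11/8, -5/4, -1, 0 } => -11437/8192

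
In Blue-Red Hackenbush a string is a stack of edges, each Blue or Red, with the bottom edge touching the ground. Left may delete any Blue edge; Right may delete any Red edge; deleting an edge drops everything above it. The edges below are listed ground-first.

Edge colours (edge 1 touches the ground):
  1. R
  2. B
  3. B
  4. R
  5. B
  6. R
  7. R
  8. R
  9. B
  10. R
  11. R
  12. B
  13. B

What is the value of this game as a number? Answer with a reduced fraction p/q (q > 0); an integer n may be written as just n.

1 of 13 · R · max L −∞ · min R 0 -> -1
2 of 13 · RB · max L -1 · min R 0 -> -1/2
3 of 13 · RBB · max L -1/2 · min R 0 -> -1/4
4 of 13 · RBBR · max L -1/2 · min R -1/4 -> -3/8
5 of 13 · RBBRB · max L -3/8 · min R -1/4 -> -5/16
6 of 13 · RBBRBR · max L -3/8 · min R -5/16 -> -11/32
7 of 13 · RBBRBRR · max L -3/8 · min R -11/32 -> -23/64
8 of 13 · RBBRBRRR · max L -3/8 · min R -23/64 -> -47/128
9 of 13 · RBBRBRRRB · max L -47/128 · min R -23/64 -> -93/256
10 of 13 · RBBRBRRRBR · max L -47/128 · min R -93/256 -> -187/512
11 of 13 · RBBRBRRRBRR · max L -47/128 · min R -187/512 -> -375/1024
12 of 13 · RBBRBRRRBRRB · max L -375/1024 · min R -187/512 -> -749/2048
13 of 13 · RBBRBRRRBRRBB · max L -749/2048 · min R -187/512 -> -1497/4096

-1497/4096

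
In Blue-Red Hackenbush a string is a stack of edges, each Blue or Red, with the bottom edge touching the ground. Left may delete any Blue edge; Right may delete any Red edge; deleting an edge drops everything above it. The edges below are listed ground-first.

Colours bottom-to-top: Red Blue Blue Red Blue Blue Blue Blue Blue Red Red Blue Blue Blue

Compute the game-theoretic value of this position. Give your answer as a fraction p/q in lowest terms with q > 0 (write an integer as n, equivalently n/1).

step 1: add Red to get R; options L={ ∅ } R={ 0 } → -1
step 2: add Blue to get RB; options L={ -1 } R={ 0 } → -1/2
step 3: add Blue to get RBB; options L={ -1; -1/2 } R={ 0 } → -1/4
step 4: add Red to get RBBR; options L={ -1; -1/2 } R={ -1/4; 0 } → -3/8
step 5: add Blue to get RBBRB; options L={ -1; -1/2; -3/8 } R={ -1/4; 0 } → -5/16
step 6: add Blue to get RBBRBB; options L={ -1; -1/2; -3/8; -5/16 } R={ -1/4; 0 } → -9/32
step 7: add Blue to get RBBRBBB; options L={ -1; -1/2; -3/8; -5/16; -9/32 } R={ -1/4; 0 } → -17/64
step 8: add Blue to get RBBRBBBB; options L={ -1; -1/2; -3/8; -5/16; -9/32; -17/64 } R={ -1/4; 0 } → -33/128
step 9: add Blue to get RBBRBBBBB; options L={ -1; -1/2; -3/8; -5/16; -9/32; -17/64; -33/128 } R={ -1/4; 0 } → -65/256
step 10: add Red to get RBBRBBBBBR; options L={ -1; -1/2; -3/8; -5/16; -9/32; -17/64; -33/128 } R={ -65/256; -1/4; 0 } → -131/512
step 11: add Red to get RBBRBBBBBRR; options L={ -1; -1/2; -3/8; -5/16; -9/32; -17/64; -33/128 } R={ -131/512; -65/256; -1/4; 0 } → -263/1024
step 12: add Blue to get RBBRBBBBBRRB; options L={ -1; -1/2; -3/8; -5/16; -9/32; -17/64; -33/128; -263/1024 } R={ -131/512; -65/256; -1/4; 0 } → -525/2048
step 13: add Blue to get RBBRBBBBBRRBB; options L={ -1; -1/2; -3/8; -5/16; -9/32; -17/64; -33/128; -263/1024; -525/2048 } R={ -131/512; -65/256; -1/4; 0 } → -1049/4096
step 14: add Blue to get RBBRBBBBBRRBBB; options L={ -1; -1/2; -3/8; -5/16; -9/32; -17/64; -33/128; -263/1024; -525/2048; -1049/4096 } R={ -131/512; -65/256; -1/4; 0 } → -2097/8192

-2097/8192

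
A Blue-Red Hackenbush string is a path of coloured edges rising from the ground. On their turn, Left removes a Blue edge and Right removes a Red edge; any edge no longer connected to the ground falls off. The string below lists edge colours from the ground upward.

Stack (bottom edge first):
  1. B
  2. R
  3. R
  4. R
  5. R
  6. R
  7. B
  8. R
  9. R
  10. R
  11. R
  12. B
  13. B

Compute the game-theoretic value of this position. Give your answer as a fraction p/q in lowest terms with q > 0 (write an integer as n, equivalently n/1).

Prefix values for B R R R R R B R R R R B B via {L|R} + simplicity:
step 1: add B to get B; options L={ 0 } R={  } → 1
step 2: add R to get BR; options L={ 0 } R={ 1 } → 1/2
step 3: add R to get BRR; options L={ 0 } R={ 1/2 1 } → 1/4
step 4: add R to get BRRR; options L={ 0 } R={ 1/4 1/2 1 } → 1/8
step 5: add R to get BRRRR; options L={ 0 } R={ 1/8 1/4 1/2 1 } → 1/16
step 6: add R to get BRRRRR; options L={ 0 } R={ 1/16 1/8 1/4 1/2 1 } → 1/32
step 7: add B to get BRRRRRB; options L={ 0 1/32 } R={ 1/16 1/8 1/4 1/2 1 } → 3/64
step 8: add R to get BRRRRRBR; options L={ 0 1/32 } R={ 3/64 1/16 1/8 1/4 1/2 1 } → 5/128
step 9: add R to get BRRRRRBRR; options L={ 0 1/32 } R={ 5/128 3/64 1/16 1/8 1/4 1/2 1 } → 9/256
step 10: add R to get BRRRRRBRRR; options L={ 0 1/32 } R={ 9/256 5/128 3/64 1/16 1/8 1/4 1/2 1 } → 17/512
step 11: add R to get BRRRRRBRRRR; options L={ 0 1/32 } R={ 17/512 9/256 5/128 3/64 1/16 1/8 1/4 1/2 1 } → 33/1024
step 12: add B to get BRRRRRBRRRRB; options L={ 0 1/32 33/1024 } R={ 17/512 9/256 5/128 3/64 1/16 1/8 1/4 1/2 1 } → 67/2048
step 13: add B to get BRRRRRBRRRRBB; options L={ 0 1/32 33/1024 67/2048 } R={ 17/512 9/256 5/128 3/64 1/16 1/8 1/4 1/2 1 } → 135/4096

135/4096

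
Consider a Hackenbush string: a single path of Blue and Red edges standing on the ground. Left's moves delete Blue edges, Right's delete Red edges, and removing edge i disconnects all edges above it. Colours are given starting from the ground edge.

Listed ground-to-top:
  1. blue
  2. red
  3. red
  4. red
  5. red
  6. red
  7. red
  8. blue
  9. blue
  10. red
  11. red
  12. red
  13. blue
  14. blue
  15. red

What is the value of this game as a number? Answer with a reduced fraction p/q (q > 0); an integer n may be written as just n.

397/16384

g_1 [b]  L=[0]  R=[none]  so 1
g_2 [br]  L=[0]  R=[1]  so 1/2
g_3 [brr]  L=[0]  R=[1/2 1]  so 1/4
g_4 [brrr]  L=[0]  R=[1/4 1/2 1]  so 1/8
g_5 [brrrr]  L=[0]  R=[1/8 1/4 1/2 1]  so 1/16
g_6 [brrrrr]  L=[0]  R=[1/16 1/8 1/4 1/2 1]  so 1/32
g_7 [brrrrrr]  L=[0]  R=[1/32 1/16 1/8 1/4 1/2 1]  so 1/64
g_8 [brrrrrrb]  L=[0 1/64]  R=[1/32 1/16 1/8 1/4 1/2 1]  so 3/128
g_9 [brrrrrrbb]  L=[0 1/64 3/128]  R=[1/32 1/16 1/8 1/4 1/2 1]  so 7/256
g_10 [brrrrrrbbr]  L=[0 1/64 3/128]  R=[7/256 1/32 1/16 1/8 1/4 1/2 1]  so 13/512
g_11 [brrrrrrbbrr]  L=[0 1/64 3/128]  R=[13/512 7/256 1/32 1/16 1/8 1/4 1/2 1]  so 25/1024
g_12 [brrrrrrbbrrr]  L=[0 1/64 3/128]  R=[25/1024 13/512 7/256 1/32 1/16 1/8 1/4 1/2 1]  so 49/2048
g_13 [brrrrrrbbrrrb]  L=[0 1/64 3/128 49/2048]  R=[25/1024 13/512 7/256 1/32 1/16 1/8 1/4 1/2 1]  so 99/4096
g_14 [brrrrrrbbrrrbb]  L=[0 1/64 3/128 49/2048 99/4096]  R=[25/1024 13/512 7/256 1/32 1/16 1/8 1/4 1/2 1]  so 199/8192
g_15 [brrrrrrbbrrrbbr]  L=[0 1/64 3/128 49/2048 99/4096]  R=[199/8192 25/1024 13/512 7/256 1/32 1/16 1/8 1/4 1/2 1]  so 397/16384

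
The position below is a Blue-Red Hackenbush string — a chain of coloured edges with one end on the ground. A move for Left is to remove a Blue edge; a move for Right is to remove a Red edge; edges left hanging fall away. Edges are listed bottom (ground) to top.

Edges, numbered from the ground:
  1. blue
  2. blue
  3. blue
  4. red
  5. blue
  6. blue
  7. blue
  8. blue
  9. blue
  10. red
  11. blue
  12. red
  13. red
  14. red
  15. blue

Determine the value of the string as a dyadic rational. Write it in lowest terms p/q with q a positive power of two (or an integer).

12195/4096

Recurse on prefixes of the 15-edge string blue blue blue red blue blue blue blue blue red blue red red red blue:
edge 1 of 15 (blue): { 0 | none } so 1
edge 2 of 15 (blue): { 0 1 | none } so 2
edge 3 of 15 (blue): { 0 1 2 | none } so 3
edge 4 of 15 (red): { 0 1 2 | 3 } so 5/2
edge 5 of 15 (blue): { 0 1 2 5/2 | 3 } so 11/4
edge 6 of 15 (blue): { 0 1 2 5/2 11/4 | 3 } so 23/8
edge 7 of 15 (blue): { 0 1 2 5/2 11/4 23/8 | 3 } so 47/16
edge 8 of 15 (blue): { 0 1 2 5/2 11/4 23/8 47/16 | 3 } so 95/32
edge 9 of 15 (blue): { 0 1 2 5/2 11/4 23/8 47/16 95/32 | 3 } so 191/64
edge 10 of 15 (red): { 0 1 2 5/2 11/4 23/8 47/16 95/32 | 191/64 3 } so 381/128
edge 11 of 15 (blue): { 0 1 2 5/2 11/4 23/8 47/16 95/32 381/128 | 191/64 3 } so 763/256
edge 12 of 15 (red): { 0 1 2 5/2 11/4 23/8 47/16 95/32 381/128 | 763/256 191/64 3 } so 1525/512
edge 13 of 15 (red): { 0 1 2 5/2 11/4 23/8 47/16 95/32 381/128 | 1525/512 763/256 191/64 3 } so 3049/1024
edge 14 of 15 (red): { 0 1 2 5/2 11/4 23/8 47/16 95/32 381/128 | 3049/1024 1525/512 763/256 191/64 3 } so 6097/2048
edge 15 of 15 (blue): { 0 1 2 5/2 11/4 23/8 47/16 95/32 381/128 6097/2048 | 3049/1024 1525/512 763/256 191/64 3 } so 12195/4096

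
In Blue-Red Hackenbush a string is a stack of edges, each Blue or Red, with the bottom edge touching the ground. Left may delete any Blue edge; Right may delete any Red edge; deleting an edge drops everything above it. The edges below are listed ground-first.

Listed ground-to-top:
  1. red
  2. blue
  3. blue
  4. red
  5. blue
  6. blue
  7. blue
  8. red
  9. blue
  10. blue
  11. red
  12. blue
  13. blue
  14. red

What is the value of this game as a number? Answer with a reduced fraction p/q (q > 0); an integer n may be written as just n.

-2195/8192

Build g(s[:k]) for k = 1..14, string s = red blue blue red blue blue blue red blue blue red blue blue red.
r: Left { — }, Right { 0 } ⇒ simplest -1
rb: Left { -1 }, Right { 0 } ⇒ simplest -1/2
rbb: Left { -1, -1/2 }, Right { 0 } ⇒ simplest -1/4
rbbr: Left { -1, -1/2 }, Right { -1/4, 0 } ⇒ simplest -3/8
rbbrb: Left { -1, -1/2, -3/8 }, Right { -1/4, 0 } ⇒ simplest -5/16
rbbrbb: Left { -1, -1/2, -3/8, -5/16 }, Right { -1/4, 0 } ⇒ simplest -9/32
rbbrbbb: Left { -1, -1/2, -3/8, -5/16, -9/32 }, Right { -1/4, 0 } ⇒ simplest -17/64
rbbrbbbr: Left { -1, -1/2, -3/8, -5/16, -9/32 }, Right { -17/64, -1/4, 0 } ⇒ simplest -35/128
rbbrbbbrb: Left { -1, -1/2, -3/8, -5/16, -9/32, -35/128 }, Right { -17/64, -1/4, 0 } ⇒ simplest -69/256
rbbrbbbrbb: Left { -1, -1/2, -3/8, -5/16, -9/32, -35/128, -69/256 }, Right { -17/64, -1/4, 0 } ⇒ simplest -137/512
rbbrbbbrbbr: Left { -1, -1/2, -3/8, -5/16, -9/32, -35/128, -69/256 }, Right { -137/512, -17/64, -1/4, 0 } ⇒ simplest -275/1024
rbbrbbbrbbrb: Left { -1, -1/2, -3/8, -5/16, -9/32, -35/128, -69/256, -275/1024 }, Right { -137/512, -17/64, -1/4, 0 } ⇒ simplest -549/2048
rbbrbbbrbbrbb: Left { -1, -1/2, -3/8, -5/16, -9/32, -35/128, -69/256, -275/1024, -549/2048 }, Right { -137/512, -17/64, -1/4, 0 } ⇒ simplest -1097/4096
rbbrbbbrbbrbbr: Left { -1, -1/2, -3/8, -5/16, -9/32, -35/128, -69/256, -275/1024, -549/2048 }, Right { -1097/4096, -137/512, -17/64, -1/4, 0 } ⇒ simplest -2195/8192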